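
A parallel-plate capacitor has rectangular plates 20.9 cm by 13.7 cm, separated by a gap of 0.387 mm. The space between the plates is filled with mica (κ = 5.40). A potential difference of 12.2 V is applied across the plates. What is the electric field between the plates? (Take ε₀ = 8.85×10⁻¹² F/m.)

E = V/d = 12.2 / 3.87×10⁻⁴ = 3.15×10⁴ V/m.

E ≈ 31.5 kV/m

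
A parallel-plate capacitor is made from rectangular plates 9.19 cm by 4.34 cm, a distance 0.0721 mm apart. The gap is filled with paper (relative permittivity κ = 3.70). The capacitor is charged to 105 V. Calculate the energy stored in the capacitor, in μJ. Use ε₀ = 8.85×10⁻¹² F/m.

U ≈ 9.99 μJ

A = 9.19 × 4.34 cm² = 3.99×10⁻³ m².
C = κε₀A/d = 3.70 × 8.85×10⁻¹² × 3.99×10⁻³ / 7.21×10⁻⁵ = 1.81×10⁻⁹ F.
U = ½CV² = ½ × 1.81×10⁻⁹ × (105)² = 9.99×10⁻⁶ J.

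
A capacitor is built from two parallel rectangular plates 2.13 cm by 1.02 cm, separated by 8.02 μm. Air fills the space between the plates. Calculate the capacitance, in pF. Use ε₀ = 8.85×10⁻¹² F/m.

240 pF

A = 2.13 × 1.02 cm² = 2.17×10⁻⁴ m².
C = ε₀A/d = 8.85×10⁻¹² × 2.17×10⁻⁴ / 8.02×10⁻⁶ = 2.40×10⁻¹⁰ F.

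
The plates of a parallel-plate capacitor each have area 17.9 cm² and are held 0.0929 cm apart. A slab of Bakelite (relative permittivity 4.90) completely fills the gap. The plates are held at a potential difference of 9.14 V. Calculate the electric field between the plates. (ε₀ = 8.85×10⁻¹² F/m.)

E = V/d = 9.14 / 9.29×10⁻⁴ = 9.84×10³ V/m.

9.84 kV/m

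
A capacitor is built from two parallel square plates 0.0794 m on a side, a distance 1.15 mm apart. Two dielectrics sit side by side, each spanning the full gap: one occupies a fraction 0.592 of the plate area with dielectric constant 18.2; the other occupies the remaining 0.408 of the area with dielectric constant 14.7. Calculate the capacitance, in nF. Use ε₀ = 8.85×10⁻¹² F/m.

C ≈ 0.814 nF

A = (0.0794 m)² = 6.30×10⁻³ m².
Side-by-side slabs ⇒ two capacitors in parallel, each spanning the full gap.
C₁ = κ₁ε₀A₁/d = 18.2 × 8.85×10⁻¹² × 3.73×10⁻³ / 1.15×10⁻³ = 5.23×10⁻¹⁰ F.
C₂ = κ₂ε₀A₂/d = 14.7 × 8.85×10⁻¹² × 2.57×10⁻³ / 1.15×10⁻³ = 2.91×10⁻¹⁰ F.
C = C₁ + C₂ = 8.14×10⁻¹⁰ F.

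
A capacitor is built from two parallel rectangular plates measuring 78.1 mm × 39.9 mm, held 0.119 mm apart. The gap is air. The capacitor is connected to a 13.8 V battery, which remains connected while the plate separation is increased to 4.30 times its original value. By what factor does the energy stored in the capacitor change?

Battery connected ⇒ V is held fixed.
C₂ = 0.233 C₁ and U = ½CV², so U₂/U₁ = C₂/C₁ = 0.233.

0.233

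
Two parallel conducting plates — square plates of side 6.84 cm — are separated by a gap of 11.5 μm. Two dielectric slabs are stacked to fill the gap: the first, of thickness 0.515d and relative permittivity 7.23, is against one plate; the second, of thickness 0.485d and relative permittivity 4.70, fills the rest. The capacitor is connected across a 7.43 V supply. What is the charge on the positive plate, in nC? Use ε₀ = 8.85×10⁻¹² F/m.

Q ≈ 153 nC

A = (6.84 cm)² = 4.68×10⁻³ m².
Stacked slabs ⇒ two capacitors in series, each with the full plate area.
C₁ = κ₁ε₀A/d₁ = 7.23 × 8.85×10⁻¹² × 4.68×10⁻³ / 5.92×10⁻⁶ = 5.05×10⁻⁸ F.
C₂ = κ₂ε₀A/d₂ = 4.70 × 8.85×10⁻¹² × 4.68×10⁻³ / 5.58×10⁻⁶ = 3.49×10⁻⁸ F.
C = (1/C₁ + 1/C₂)⁻¹ = 2.06×10⁻⁸ F.
Q = CV = 2.06×10⁻⁸ × 7.43 = 1.53×10⁻⁷ C.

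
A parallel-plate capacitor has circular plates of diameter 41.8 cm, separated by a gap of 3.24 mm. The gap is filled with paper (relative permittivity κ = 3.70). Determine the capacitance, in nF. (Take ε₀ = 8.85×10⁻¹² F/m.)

A = π(41.8/2 cm)² = 0.137 m².
C = κε₀A/d = 3.70 × 8.85×10⁻¹² × 0.137 / 3.24×10⁻³ = 1.39×10⁻⁹ F.

1.39 nF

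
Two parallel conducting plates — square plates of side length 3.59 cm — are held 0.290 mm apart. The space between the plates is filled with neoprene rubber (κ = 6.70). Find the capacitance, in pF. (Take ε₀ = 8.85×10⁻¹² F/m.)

C ≈ 264 pF

A = (3.59 cm)² = 1.29×10⁻³ m².
C = κε₀A/d = 6.70 × 8.85×10⁻¹² × 1.29×10⁻³ / 2.90×10⁻⁴ = 2.64×10⁻¹⁰ F.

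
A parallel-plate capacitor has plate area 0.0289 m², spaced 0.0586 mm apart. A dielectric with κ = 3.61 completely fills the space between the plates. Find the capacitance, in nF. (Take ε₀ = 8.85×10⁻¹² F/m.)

C ≈ 15.8 nF

C = κε₀A/d = 3.61 × 8.85×10⁻¹² × 2.89×10⁻² / 5.86×10⁻⁵ = 1.58×10⁻⁸ F.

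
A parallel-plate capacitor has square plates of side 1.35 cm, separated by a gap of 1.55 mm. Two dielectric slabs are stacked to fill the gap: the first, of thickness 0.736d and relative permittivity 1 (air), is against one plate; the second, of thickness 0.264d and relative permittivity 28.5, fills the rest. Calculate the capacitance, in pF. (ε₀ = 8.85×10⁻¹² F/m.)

A = (1.35 cm)² = 1.82×10⁻⁴ m².
Stacked slabs ⇒ two capacitors in series, each with the full plate area.
C₁ = κ₁ε₀A/d₁ = 1.00 × 8.85×10⁻¹² × 1.82×10⁻⁴ / 1.14×10⁻³ = 1.41×10⁻¹² F.
C₂ = κ₂ε₀A/d₂ = 28.5 × 8.85×10⁻¹² × 1.82×10⁻⁴ / 4.09×10⁻⁴ = 1.12×10⁻¹⁰ F.
C = (1/C₁ + 1/C₂)⁻¹ = 1.40×10⁻¹² F.

C ≈ 1.40 pF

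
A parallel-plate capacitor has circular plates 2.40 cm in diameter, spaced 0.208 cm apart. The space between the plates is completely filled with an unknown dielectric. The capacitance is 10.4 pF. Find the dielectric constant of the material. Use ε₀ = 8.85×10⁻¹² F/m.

5.40

A = π(2.40/2 cm)² = 4.52×10⁻⁴ m².
κ = Cd/(ε₀A) = 1.04×10⁻¹¹ × 2.08×10⁻³ / (8.85×10⁻¹² × 4.52×10⁻⁴) = 5.40.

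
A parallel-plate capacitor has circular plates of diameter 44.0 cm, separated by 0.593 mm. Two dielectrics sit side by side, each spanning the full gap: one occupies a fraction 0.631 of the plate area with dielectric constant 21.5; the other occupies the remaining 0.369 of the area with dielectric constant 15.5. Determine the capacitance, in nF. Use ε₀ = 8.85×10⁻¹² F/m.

C ≈ 43.8 nF

A = π(44.0/2 cm)² = 0.152 m².
Side-by-side slabs ⇒ two capacitors in parallel, each spanning the full gap.
C₁ = κ₁ε₀A₁/d = 21.5 × 8.85×10⁻¹² × 9.59×10⁻² / 5.93×10⁻⁴ = 3.08×10⁻⁸ F.
C₂ = κ₂ε₀A₂/d = 15.5 × 8.85×10⁻¹² × 5.61×10⁻² / 5.93×10⁻⁴ = 1.30×10⁻⁸ F.
C = C₁ + C₂ = 4.38×10⁻⁸ F.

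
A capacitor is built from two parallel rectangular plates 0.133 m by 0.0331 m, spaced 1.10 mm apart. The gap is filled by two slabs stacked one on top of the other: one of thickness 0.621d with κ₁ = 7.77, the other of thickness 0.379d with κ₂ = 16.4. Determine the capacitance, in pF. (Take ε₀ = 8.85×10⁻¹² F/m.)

A = 0.133 × 0.0331 m² = 4.40×10⁻³ m².
Stacked slabs ⇒ two capacitors in series, each with the full plate area.
C₁ = κ₁ε₀A/d₁ = 7.77 × 8.85×10⁻¹² × 4.40×10⁻³ / 6.83×10⁻⁴ = 4.43×10⁻¹⁰ F.
C₂ = κ₂ε₀A/d₂ = 16.4 × 8.85×10⁻¹² × 4.40×10⁻³ / 4.17×10⁻⁴ = 1.53×10⁻⁹ F.
C = (1/C₁ + 1/C₂)⁻¹ = 3.44×10⁻¹⁰ F.

C ≈ 344 pF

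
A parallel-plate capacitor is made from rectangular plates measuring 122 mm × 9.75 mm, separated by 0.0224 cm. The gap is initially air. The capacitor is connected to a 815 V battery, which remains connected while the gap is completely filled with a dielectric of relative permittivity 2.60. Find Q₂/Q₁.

Q₂/Q₁ ≈ 2.60

Battery connected ⇒ V is held fixed.
C₂ = 2.60 C₁ and Q = CV, so Q₂/Q₁ = C₂/C₁ = 2.60.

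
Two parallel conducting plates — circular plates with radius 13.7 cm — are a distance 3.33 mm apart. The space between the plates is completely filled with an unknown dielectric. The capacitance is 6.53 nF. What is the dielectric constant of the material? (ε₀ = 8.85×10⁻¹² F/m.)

κ ≈ 41.7

A = π(13.7 cm)² = 5.90×10⁻² m².
κ = Cd/(ε₀A) = 6.53×10⁻⁹ × 3.33×10⁻³ / (8.85×10⁻¹² × 5.90×10⁻²) = 41.7.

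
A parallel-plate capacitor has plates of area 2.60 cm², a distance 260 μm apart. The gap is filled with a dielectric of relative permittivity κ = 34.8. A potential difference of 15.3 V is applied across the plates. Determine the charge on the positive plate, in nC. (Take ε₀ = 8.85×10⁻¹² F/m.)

Q ≈ 4.71 nC

A = 2.60 cm² = 2.60×10⁻⁴ m².
C = κε₀A/d = 34.8 × 8.85×10⁻¹² × 2.60×10⁻⁴ / 2.60×10⁻⁴ = 3.08×10⁻¹⁰ F.
Q = CV = 3.08×10⁻¹⁰ × 15.3 = 4.71×10⁻⁹ C.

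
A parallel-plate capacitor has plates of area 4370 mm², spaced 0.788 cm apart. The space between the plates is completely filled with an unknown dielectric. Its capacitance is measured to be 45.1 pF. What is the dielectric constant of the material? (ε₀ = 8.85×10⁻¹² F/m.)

κ ≈ 9.19

A = 4370 mm² = 4.37×10⁻³ m².
κ = Cd/(ε₀A) = 4.51×10⁻¹¹ × 7.88×10⁻³ / (8.85×10⁻¹² × 4.37×10⁻³) = 9.19.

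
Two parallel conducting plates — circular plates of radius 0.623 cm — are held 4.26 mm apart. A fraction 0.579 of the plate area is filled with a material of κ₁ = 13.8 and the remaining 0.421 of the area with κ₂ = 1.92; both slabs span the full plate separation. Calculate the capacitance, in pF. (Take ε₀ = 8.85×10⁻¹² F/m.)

2.23 pF

A = π(0.623 cm)² = 1.22×10⁻⁴ m².
Side-by-side slabs ⇒ two capacitors in parallel, each spanning the full gap.
C₁ = κ₁ε₀A₁/d = 13.8 × 8.85×10⁻¹² × 7.06×10⁻⁵ / 4.26×10⁻³ = 2.02×10⁻¹² F.
C₂ = κ₂ε₀A₂/d = 1.92 × 8.85×10⁻¹² × 5.13×10⁻⁵ / 4.26×10⁻³ = 2.05×10⁻¹³ F.
C = C₁ + C₂ = 2.23×10⁻¹² F.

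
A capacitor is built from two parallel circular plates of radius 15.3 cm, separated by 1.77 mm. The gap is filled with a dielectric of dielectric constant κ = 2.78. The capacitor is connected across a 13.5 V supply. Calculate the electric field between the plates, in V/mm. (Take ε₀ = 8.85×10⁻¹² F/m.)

7.63 V/mm

E = V/d = 13.5 / 1.77×10⁻³ = 7.63×10³ V/m.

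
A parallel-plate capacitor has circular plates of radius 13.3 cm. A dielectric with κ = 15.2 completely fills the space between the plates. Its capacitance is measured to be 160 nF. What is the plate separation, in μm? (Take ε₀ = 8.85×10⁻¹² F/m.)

A = π(13.3 cm)² = 5.56×10⁻² m².
d = κε₀A/C = 15.2 × 8.85×10⁻¹² × 5.56×10⁻² / 1.60×10⁻⁷ = 4.67×10⁻⁵ m.

d ≈ 46.7 μm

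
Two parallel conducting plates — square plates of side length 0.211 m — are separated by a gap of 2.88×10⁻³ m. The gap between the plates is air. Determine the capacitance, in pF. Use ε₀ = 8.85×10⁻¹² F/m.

C ≈ 137 pF

A = (0.211 m)² = 4.45×10⁻² m².
C = ε₀A/d = 8.85×10⁻¹² × 4.45×10⁻² / 2.88×10⁻³ = 1.37×10⁻¹⁰ F.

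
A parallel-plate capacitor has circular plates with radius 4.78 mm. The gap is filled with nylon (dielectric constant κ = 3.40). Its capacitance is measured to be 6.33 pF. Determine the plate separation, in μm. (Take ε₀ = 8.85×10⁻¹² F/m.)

341 μm

A = π(4.78 mm)² = 7.18×10⁻⁵ m².
d = κε₀A/C = 3.40 × 8.85×10⁻¹² × 7.18×10⁻⁵ / 6.33×10⁻¹² = 3.41×10⁻⁴ m.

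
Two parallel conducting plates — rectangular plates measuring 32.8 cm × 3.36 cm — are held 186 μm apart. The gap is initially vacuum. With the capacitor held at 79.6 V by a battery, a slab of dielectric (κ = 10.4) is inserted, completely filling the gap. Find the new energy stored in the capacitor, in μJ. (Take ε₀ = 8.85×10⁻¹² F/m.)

A = 32.8 × 3.36 cm² = 1.10×10⁻² m².
Initially C₁ = ε₀A/d = 8.85×10⁻¹² × 1.10×10⁻² / 1.86×10⁻⁴ = 5.24×10⁻¹⁰ F.
U₁ = 1.66×10⁻⁶ J.
Battery connected ⇒ V is held fixed. C₂ = 10.4 C₁ and U = ½CV², so U₂/U₁ = C₂/C₁ = 10.4.
U₂ = 10.4 × 1.66×10⁻⁶ = 1.73×10⁻⁵ J.

U ≈ 17.3 μJ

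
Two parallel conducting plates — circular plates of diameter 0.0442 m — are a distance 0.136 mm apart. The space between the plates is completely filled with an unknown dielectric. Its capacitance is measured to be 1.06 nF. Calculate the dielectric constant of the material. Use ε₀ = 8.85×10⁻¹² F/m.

A = π(0.0442/2 m)² = 1.53×10⁻³ m².
κ = Cd/(ε₀A) = 1.06×10⁻⁹ × 1.36×10⁻⁴ / (8.85×10⁻¹² × 1.53×10⁻³) = 10.6.

κ ≈ 10.6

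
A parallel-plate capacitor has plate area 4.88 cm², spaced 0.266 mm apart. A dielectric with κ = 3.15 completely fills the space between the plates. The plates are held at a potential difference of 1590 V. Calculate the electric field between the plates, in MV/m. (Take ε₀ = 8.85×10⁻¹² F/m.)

E = V/d = 1590 / 2.66×10⁻⁴ = 5.98×10⁶ V/m.

E ≈ 5.98 MV/m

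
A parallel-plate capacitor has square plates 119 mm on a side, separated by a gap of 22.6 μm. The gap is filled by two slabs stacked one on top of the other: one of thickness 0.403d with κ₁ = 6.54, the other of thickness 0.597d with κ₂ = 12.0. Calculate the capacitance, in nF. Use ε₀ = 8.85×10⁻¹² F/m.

49.8 nF

A = (119 mm)² = 1.42×10⁻² m².
Stacked slabs ⇒ two capacitors in series, each with the full plate area.
C₁ = κ₁ε₀A/d₁ = 6.54 × 8.85×10⁻¹² × 1.42×10⁻² / 9.11×10⁻⁶ = 9.00×10⁻⁸ F.
C₂ = κ₂ε₀A/d₂ = 12.0 × 8.85×10⁻¹² × 1.42×10⁻² / 1.35×10⁻⁵ = 1.11×10⁻⁷ F.
C = (1/C₁ + 1/C₂)⁻¹ = 4.98×10⁻⁸ F.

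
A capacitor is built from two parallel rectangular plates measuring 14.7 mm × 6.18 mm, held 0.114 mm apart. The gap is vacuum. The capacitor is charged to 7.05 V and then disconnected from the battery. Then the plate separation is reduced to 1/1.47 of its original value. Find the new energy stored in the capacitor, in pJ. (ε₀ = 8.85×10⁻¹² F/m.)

A = 14.7 × 6.18 mm² = 9.08×10⁻⁵ m².
Initially C₁ = ε₀A/d = 8.85×10⁻¹² × 9.08×10⁻⁵ / 1.14×10⁻⁴ = 7.05×10⁻¹² F.
U₁ = 1.75×10⁻¹⁰ J.
Isolated ⇒ Q is held fixed. C₂ = 1.47 C₁ and U = Q²/(2C), so U₂/U₁ = C₁/C₂ = 0.680.
U₂ = 0.680 × 1.75×10⁻¹⁰ = 1.19×10⁻¹⁰ J.

U ≈ 119 pJ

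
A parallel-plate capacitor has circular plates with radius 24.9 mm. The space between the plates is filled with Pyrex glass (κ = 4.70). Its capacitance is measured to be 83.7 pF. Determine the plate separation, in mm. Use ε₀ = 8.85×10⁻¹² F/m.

A = π(24.9 mm)² = 1.95×10⁻³ m².
d = κε₀A/C = 4.70 × 8.85×10⁻¹² × 1.95×10⁻³ / 8.37×10⁻¹¹ = 9.68×10⁻⁴ m.

d ≈ 0.968 mm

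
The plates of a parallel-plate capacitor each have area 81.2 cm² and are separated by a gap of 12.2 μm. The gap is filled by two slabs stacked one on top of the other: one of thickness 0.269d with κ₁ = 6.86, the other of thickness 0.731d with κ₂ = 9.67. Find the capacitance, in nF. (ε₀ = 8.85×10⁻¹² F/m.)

A = 81.2 cm² = 8.12×10⁻³ m².
Stacked slabs ⇒ two capacitors in series, each with the full plate area.
C₁ = κ₁ε₀A/d₁ = 6.86 × 8.85×10⁻¹² × 8.12×10⁻³ / 3.28×10⁻⁶ = 1.50×10⁻⁷ F.
C₂ = κ₂ε₀A/d₂ = 9.67 × 8.85×10⁻¹² × 8.12×10⁻³ / 8.92×10⁻⁶ = 7.79×10⁻⁸ F.
C = (1/C₁ + 1/C₂)⁻¹ = 5.13×10⁻⁸ F.

C ≈ 51.3 nF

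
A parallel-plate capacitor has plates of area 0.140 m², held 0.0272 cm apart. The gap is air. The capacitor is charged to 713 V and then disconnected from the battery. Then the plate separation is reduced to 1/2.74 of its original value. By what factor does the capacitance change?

2.74

C = ε₀A/d scales as 1/d, so C₂/C₁ = d₁/d₂ = 2.74.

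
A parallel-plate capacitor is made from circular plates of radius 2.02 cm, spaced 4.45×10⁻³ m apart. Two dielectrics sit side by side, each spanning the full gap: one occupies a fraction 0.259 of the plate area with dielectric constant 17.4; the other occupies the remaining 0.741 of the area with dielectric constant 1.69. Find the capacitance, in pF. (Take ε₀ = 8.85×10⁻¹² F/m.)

C ≈ 14.7 pF

A = π(2.02 cm)² = 1.28×10⁻³ m².
Side-by-side slabs ⇒ two capacitors in parallel, each spanning the full gap.
C₁ = κ₁ε₀A₁/d = 17.4 × 8.85×10⁻¹² × 3.32×10⁻⁴ / 4.45×10⁻³ = 1.15×10⁻¹¹ F.
C₂ = κ₂ε₀A₂/d = 1.69 × 8.85×10⁻¹² × 9.50×10⁻⁴ / 4.45×10⁻³ = 3.19×10⁻¹² F.
C = C₁ + C₂ = 1.47×10⁻¹¹ F.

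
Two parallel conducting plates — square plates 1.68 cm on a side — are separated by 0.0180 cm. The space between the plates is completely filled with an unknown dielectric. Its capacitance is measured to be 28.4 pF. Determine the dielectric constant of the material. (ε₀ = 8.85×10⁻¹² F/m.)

2.05

A = (1.68 cm)² = 2.82×10⁻⁴ m².
κ = Cd/(ε₀A) = 2.84×10⁻¹¹ × 1.80×10⁻⁴ / (8.85×10⁻¹² × 2.82×10⁻⁴) = 2.05.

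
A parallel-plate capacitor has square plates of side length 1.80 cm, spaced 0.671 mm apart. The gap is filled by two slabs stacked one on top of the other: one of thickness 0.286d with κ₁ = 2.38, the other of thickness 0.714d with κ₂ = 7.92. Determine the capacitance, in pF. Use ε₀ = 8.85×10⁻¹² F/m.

A = (1.80 cm)² = 3.24×10⁻⁴ m².
Stacked slabs ⇒ two capacitors in series, each with the full plate area.
C₁ = κ₁ε₀A/d₁ = 2.38 × 8.85×10⁻¹² × 3.24×10⁻⁴ / 1.92×10⁻⁴ = 3.56×10⁻¹¹ F.
C₂ = κ₂ε₀A/d₂ = 7.92 × 8.85×10⁻¹² × 3.24×10⁻⁴ / 4.79×10⁻⁴ = 4.74×10⁻¹¹ F.
C = (1/C₁ + 1/C₂)⁻¹ = 2.03×10⁻¹¹ F.

20.3 pF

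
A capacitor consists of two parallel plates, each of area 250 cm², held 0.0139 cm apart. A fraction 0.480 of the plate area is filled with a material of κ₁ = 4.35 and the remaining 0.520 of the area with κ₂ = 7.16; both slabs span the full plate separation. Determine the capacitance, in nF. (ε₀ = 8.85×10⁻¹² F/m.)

C ≈ 9.25 nF

A = 250 cm² = 2.50×10⁻² m².
Side-by-side slabs ⇒ two capacitors in parallel, each spanning the full gap.
C₁ = κ₁ε₀A₁/d = 4.35 × 8.85×10⁻¹² × 1.20×10⁻² / 1.39×10⁻⁴ = 3.32×10⁻⁹ F.
C₂ = κ₂ε₀A₂/d = 7.16 × 8.85×10⁻¹² × 1.30×10⁻² / 1.39×10⁻⁴ = 5.93×10⁻⁹ F.
C = C₁ + C₂ = 9.25×10⁻⁹ F.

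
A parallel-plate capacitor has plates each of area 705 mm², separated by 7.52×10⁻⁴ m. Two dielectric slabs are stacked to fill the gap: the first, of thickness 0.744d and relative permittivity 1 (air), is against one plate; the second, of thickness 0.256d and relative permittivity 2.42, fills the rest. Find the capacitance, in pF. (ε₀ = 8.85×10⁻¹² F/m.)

9.76 pF

A = 705 mm² = 7.05×10⁻⁴ m².
Stacked slabs ⇒ two capacitors in series, each with the full plate area.
C₁ = κ₁ε₀A/d₁ = 1.00 × 8.85×10⁻¹² × 7.05×10⁻⁴ / 5.59×10⁻⁴ = 1.12×10⁻¹¹ F.
C₂ = κ₂ε₀A/d₂ = 2.42 × 8.85×10⁻¹² × 7.05×10⁻⁴ / 1.93×10⁻⁴ = 7.84×10⁻¹¹ F.
C = (1/C₁ + 1/C₂)⁻¹ = 9.76×10⁻¹² F.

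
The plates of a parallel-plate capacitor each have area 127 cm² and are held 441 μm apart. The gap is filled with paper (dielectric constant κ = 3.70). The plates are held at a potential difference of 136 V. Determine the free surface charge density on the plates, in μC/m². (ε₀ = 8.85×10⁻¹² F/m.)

A = 127 cm² = 1.27×10⁻² m².
C = κε₀A/d = 3.70 × 8.85×10⁻¹² × 1.27×10⁻² / 4.41×10⁻⁴ = 9.43×10⁻¹⁰ F.
σ = Q/A = CV/A = 9.43×10⁻¹⁰ × 136 / 1.27×10⁻² = 1.01×10⁻⁵ C/m².

10.1 μC/m²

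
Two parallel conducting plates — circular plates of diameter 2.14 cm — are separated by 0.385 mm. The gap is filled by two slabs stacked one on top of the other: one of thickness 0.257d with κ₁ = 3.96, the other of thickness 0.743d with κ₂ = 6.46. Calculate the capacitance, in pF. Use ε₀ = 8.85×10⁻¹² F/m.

46.0 pF

A = π(2.14/2 cm)² = 3.60×10⁻⁴ m².
Stacked slabs ⇒ two capacitors in series, each with the full plate area.
C₁ = κ₁ε₀A/d₁ = 3.96 × 8.85×10⁻¹² × 3.60×10⁻⁴ / 9.89×10⁻⁵ = 1.27×10⁻¹⁰ F.
C₂ = κ₂ε₀A/d₂ = 6.46 × 8.85×10⁻¹² × 3.60×10⁻⁴ / 2.86×10⁻⁴ = 7.19×10⁻¹¹ F.
C = (1/C₁ + 1/C₂)⁻¹ = 4.60×10⁻¹¹ F.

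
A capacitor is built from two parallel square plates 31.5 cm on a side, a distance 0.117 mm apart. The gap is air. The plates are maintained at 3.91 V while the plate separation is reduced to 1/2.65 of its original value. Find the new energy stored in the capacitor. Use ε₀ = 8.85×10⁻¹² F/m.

U ≈ 152 nJ

A = (31.5 cm)² = 9.92×10⁻² m².
Initially C₁ = ε₀A/d = 8.85×10⁻¹² × 9.92×10⁻² / 1.17×10⁻⁴ = 7.51×10⁻⁹ F.
U₁ = 5.74×10⁻⁸ J.
Battery connected ⇒ V is held fixed. C₂ = 2.65 C₁ and U = ½CV², so U₂/U₁ = C₂/C₁ = 2.65.
U₂ = 2.65 × 5.74×10⁻⁸ = 1.52×10⁻⁷ J.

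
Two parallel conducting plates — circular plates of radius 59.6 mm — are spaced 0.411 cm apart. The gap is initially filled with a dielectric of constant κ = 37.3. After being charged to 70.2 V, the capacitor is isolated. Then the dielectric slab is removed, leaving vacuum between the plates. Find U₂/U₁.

Isolated ⇒ Q is held fixed.
C₂ = 0.0268 C₁ and U = Q²/(2C), so U₂/U₁ = C₁/C₂ = 37.3.

U₂/U₁ ≈ 37.3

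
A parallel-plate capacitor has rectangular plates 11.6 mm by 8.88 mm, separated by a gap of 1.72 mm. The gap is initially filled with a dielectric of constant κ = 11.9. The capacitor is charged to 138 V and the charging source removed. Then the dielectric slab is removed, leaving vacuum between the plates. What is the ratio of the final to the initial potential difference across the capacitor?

Isolated ⇒ Q is held fixed.
C₂ = 0.0840 C₁ and V = Q/C, so V₂/V₁ = C₁/C₂ = 11.9.

11.9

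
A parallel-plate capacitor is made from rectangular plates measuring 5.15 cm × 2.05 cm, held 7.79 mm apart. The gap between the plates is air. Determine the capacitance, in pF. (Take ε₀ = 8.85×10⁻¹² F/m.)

1.20 pF

A = 5.15 × 2.05 cm² = 1.06×10⁻³ m².
C = ε₀A/d = 8.85×10⁻¹² × 1.06×10⁻³ / 7.79×10⁻³ = 1.20×10⁻¹² F.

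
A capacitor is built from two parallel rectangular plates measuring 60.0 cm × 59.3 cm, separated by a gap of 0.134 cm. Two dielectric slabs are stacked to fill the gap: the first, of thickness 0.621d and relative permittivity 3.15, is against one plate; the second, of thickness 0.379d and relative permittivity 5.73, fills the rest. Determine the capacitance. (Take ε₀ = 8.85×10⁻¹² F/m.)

8.93 nF

A = 60.0 × 59.3 cm² = 0.356 m².
Stacked slabs ⇒ two capacitors in series, each with the full plate area.
C₁ = κ₁ε₀A/d₁ = 3.15 × 8.85×10⁻¹² × 0.356 / 8.32×10⁻⁴ = 1.19×10⁻⁸ F.
C₂ = κ₂ε₀A/d₂ = 5.73 × 8.85×10⁻¹² × 0.356 / 5.08×10⁻⁴ = 3.55×10⁻⁸ F.
C = (1/C₁ + 1/C₂)⁻¹ = 8.93×10⁻⁹ F.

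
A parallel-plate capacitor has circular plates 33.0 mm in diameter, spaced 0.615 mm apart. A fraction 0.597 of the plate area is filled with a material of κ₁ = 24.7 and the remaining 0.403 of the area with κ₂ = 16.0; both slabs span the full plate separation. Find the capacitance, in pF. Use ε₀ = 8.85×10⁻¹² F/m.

C ≈ 261 pF

A = π(33.0/2 mm)² = 8.55×10⁻⁴ m².
Side-by-side slabs ⇒ two capacitors in parallel, each spanning the full gap.
C₁ = κ₁ε₀A₁/d = 24.7 × 8.85×10⁻¹² × 5.11×10⁻⁴ / 6.15×10⁻⁴ = 1.81×10⁻¹⁰ F.
C₂ = κ₂ε₀A₂/d = 16.0 × 8.85×10⁻¹² × 3.45×10⁻⁴ / 6.15×10⁻⁴ = 7.94×10⁻¹¹ F.
C = C₁ + C₂ = 2.61×10⁻¹⁰ F.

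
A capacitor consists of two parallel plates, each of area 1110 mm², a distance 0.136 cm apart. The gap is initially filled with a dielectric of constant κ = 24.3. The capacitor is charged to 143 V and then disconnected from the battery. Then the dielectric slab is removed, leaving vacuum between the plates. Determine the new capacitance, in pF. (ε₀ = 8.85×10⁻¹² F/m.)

7.22 pF

A = 1110 mm² = 1.11×10⁻³ m².
Initially C₁ = κε₀A/d = 24.3 × 8.85×10⁻¹² × 1.11×10⁻³ / 1.36×10⁻³ = 1.76×10⁻¹⁰ F.
C = κε₀A/d scales with κ, so C₂/C₁ = 1/κ = 1/24.3 = 0.0412.
C₂ = 0.0412 × 1.76×10⁻¹⁰ = 7.22×10⁻¹² F.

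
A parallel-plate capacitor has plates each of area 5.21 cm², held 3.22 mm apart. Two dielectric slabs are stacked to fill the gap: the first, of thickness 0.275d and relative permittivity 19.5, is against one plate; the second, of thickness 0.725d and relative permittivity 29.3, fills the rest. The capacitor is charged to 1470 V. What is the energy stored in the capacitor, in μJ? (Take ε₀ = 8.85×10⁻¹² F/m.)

U ≈ 39.8 μJ

A = 5.21 cm² = 5.21×10⁻⁴ m².
Stacked slabs ⇒ two capacitors in series, each with the full plate area.
C₁ = κ₁ε₀A/d₁ = 19.5 × 8.85×10⁻¹² × 5.21×10⁻⁴ / 8.86×10⁻⁴ = 1.02×10⁻¹⁰ F.
C₂ = κ₂ε₀A/d₂ = 29.3 × 8.85×10⁻¹² × 5.21×10⁻⁴ / 2.33×10⁻³ = 5.79×10⁻¹¹ F.
C = (1/C₁ + 1/C₂)⁻¹ = 3.69×10⁻¹¹ F.
U = ½CV² = ½ × 3.69×10⁻¹¹ × (1470)² = 3.98×10⁻⁵ J.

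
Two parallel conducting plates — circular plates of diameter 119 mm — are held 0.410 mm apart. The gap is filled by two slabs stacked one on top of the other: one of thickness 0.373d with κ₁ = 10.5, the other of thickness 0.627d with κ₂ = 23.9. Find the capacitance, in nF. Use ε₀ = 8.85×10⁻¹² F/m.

3.89 nF

A = π(119/2 mm)² = 1.11×10⁻² m².
Stacked slabs ⇒ two capacitors in series, each with the full plate area.
C₁ = κ₁ε₀A/d₁ = 10.5 × 8.85×10⁻¹² × 1.11×10⁻² / 1.53×10⁻⁴ = 6.76×10⁻⁹ F.
C₂ = κ₂ε₀A/d₂ = 23.9 × 8.85×10⁻¹² × 1.11×10⁻² / 2.57×10⁻⁴ = 9.15×10⁻⁹ F.
C = (1/C₁ + 1/C₂)⁻¹ = 3.89×10⁻⁹ F.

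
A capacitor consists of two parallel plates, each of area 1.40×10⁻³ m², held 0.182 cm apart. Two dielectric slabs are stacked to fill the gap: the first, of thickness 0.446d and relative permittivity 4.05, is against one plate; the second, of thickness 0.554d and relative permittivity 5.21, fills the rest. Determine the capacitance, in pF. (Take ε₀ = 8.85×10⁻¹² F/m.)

Stacked slabs ⇒ two capacitors in series, each with the full plate area.
C₁ = κ₁ε₀A/d₁ = 4.05 × 8.85×10⁻¹² × 1.40×10⁻³ / 8.12×10⁻⁴ = 6.18×10⁻¹¹ F.
C₂ = κ₂ε₀A/d₂ = 5.21 × 8.85×10⁻¹² × 1.40×10⁻³ / 1.01×10⁻³ = 6.40×10⁻¹¹ F.
C = (1/C₁ + 1/C₂)⁻¹ = 3.15×10⁻¹¹ F.

31.5 pF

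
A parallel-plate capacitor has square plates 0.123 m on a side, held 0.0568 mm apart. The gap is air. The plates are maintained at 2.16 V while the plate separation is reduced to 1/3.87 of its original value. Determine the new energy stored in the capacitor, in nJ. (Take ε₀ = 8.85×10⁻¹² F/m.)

U ≈ 21.3 nJ

A = (0.123 m)² = 1.51×10⁻² m².
Initially C₁ = ε₀A/d = 8.85×10⁻¹² × 1.51×10⁻² / 5.68×10⁻⁵ = 2.36×10⁻⁹ F.
U₁ = 5.50×10⁻⁹ J.
Battery connected ⇒ V is held fixed. C₂ = 3.87 C₁ and U = ½CV², so U₂/U₁ = C₂/C₁ = 3.87.
U₂ = 3.87 × 5.50×10⁻⁹ = 2.13×10⁻⁸ J.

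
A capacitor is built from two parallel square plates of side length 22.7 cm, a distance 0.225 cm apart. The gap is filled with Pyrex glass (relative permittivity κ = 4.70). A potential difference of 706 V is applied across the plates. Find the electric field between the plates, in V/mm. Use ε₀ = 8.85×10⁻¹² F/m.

E = V/d = 706 / 2.25×10⁻³ = 3.14×10⁵ V/m.

314 V/mm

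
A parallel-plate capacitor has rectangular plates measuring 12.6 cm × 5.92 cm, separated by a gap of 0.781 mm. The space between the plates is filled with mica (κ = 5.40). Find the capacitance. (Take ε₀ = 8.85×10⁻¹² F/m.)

C ≈ 456 pF

A = 12.6 × 5.92 cm² = 7.46×10⁻³ m².
C = κε₀A/d = 5.40 × 8.85×10⁻¹² × 7.46×10⁻³ / 7.81×10⁻⁴ = 4.56×10⁻¹⁰ F.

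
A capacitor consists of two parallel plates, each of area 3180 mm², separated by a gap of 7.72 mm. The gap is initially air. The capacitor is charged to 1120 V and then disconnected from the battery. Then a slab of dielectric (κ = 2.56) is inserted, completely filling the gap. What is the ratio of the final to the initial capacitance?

C = κε₀A/d scales with κ, so C₂/C₁ = κ = 2.56.

C₂/C₁ ≈ 2.56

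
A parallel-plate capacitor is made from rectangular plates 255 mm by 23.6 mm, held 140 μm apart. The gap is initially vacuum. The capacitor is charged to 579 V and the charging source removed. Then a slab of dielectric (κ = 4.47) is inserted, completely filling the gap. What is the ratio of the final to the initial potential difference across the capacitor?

0.224

Isolated ⇒ Q is held fixed.
C₂ = 4.47 C₁ and V = Q/C, so V₂/V₁ = C₁/C₂ = 0.224.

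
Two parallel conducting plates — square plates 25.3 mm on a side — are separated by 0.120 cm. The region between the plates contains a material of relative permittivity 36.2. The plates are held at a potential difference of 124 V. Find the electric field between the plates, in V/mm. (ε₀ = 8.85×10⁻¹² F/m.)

E ≈ 103 V/mm

E = V/d = 124 / 1.20×10⁻³ = 1.03×10⁵ V/m.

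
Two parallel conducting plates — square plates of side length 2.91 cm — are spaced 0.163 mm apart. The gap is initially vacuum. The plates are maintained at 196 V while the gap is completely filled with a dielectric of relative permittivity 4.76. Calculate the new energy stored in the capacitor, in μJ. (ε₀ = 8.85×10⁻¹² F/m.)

4.20 μJ

A = (2.91 cm)² = 8.47×10⁻⁴ m².
Initially C₁ = ε₀A/d = 8.85×10⁻¹² × 8.47×10⁻⁴ / 1.63×10⁻⁴ = 4.60×10⁻¹¹ F.
U₁ = 8.83×10⁻⁷ J.
Battery connected ⇒ V is held fixed. C₂ = 4.76 C₁ and U = ½CV², so U₂/U₁ = C₂/C₁ = 4.76.
U₂ = 4.76 × 8.83×10⁻⁷ = 4.20×10⁻⁶ J.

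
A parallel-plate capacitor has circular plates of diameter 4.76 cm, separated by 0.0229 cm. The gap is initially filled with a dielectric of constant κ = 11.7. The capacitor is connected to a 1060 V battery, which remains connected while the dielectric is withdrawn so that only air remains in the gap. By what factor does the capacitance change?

0.0855

C = κε₀A/d scales with κ, so C₂/C₁ = 1/κ = 1/11.7 = 0.0855.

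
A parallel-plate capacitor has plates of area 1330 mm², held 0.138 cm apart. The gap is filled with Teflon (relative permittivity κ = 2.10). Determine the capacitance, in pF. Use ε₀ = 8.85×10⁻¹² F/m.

A = 1330 mm² = 1.33×10⁻³ m².
C = κε₀A/d = 2.10 × 8.85×10⁻¹² × 1.33×10⁻³ / 1.38×10⁻³ = 1.79×10⁻¹¹ F.

C ≈ 17.9 pF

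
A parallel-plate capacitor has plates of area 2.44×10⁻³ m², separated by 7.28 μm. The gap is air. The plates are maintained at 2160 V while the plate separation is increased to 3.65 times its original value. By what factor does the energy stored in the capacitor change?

U₂/U₁ ≈ 0.274

Battery connected ⇒ V is held fixed.
C₂ = 0.274 C₁ and U = ½CV², so U₂/U₁ = C₂/C₁ = 0.274.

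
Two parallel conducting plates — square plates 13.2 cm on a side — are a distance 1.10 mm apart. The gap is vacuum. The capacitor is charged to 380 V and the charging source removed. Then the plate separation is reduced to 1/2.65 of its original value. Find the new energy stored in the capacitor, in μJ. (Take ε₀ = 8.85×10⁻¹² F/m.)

U ≈ 3.82 μJ

A = (13.2 cm)² = 1.74×10⁻² m².
Initially C₁ = ε₀A/d = 8.85×10⁻¹² × 1.74×10⁻² / 1.10×10⁻³ = 1.40×10⁻¹⁰ F.
U₁ = 1.01×10⁻⁵ J.
Isolated ⇒ Q is held fixed. C₂ = 2.65 C₁ and U = Q²/(2C), so U₂/U₁ = C₁/C₂ = 0.377.
U₂ = 0.377 × 1.01×10⁻⁵ = 3.82×10⁻⁶ J.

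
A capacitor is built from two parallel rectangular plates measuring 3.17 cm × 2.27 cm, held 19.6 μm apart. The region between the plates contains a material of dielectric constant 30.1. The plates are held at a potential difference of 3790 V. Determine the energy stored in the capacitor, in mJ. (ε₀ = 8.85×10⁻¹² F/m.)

A = 3.17 × 2.27 cm² = 7.20×10⁻⁴ m².
C = κε₀A/d = 30.1 × 8.85×10⁻¹² × 7.20×10⁻⁴ / 1.96×10⁻⁵ = 9.78×10⁻⁹ F.
U = ½CV² = ½ × 9.78×10⁻⁹ × (3790)² = 7.02×10⁻² J.

U ≈ 70.2 mJ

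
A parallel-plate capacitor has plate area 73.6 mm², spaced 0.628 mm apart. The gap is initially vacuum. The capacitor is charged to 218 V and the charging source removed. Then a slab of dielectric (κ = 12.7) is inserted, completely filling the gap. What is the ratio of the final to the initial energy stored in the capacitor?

Isolated ⇒ Q is held fixed.
C₂ = 12.7 C₁ and U = Q²/(2C), so U₂/U₁ = C₁/C₂ = 0.0787.

U₂/U₁ ≈ 0.0787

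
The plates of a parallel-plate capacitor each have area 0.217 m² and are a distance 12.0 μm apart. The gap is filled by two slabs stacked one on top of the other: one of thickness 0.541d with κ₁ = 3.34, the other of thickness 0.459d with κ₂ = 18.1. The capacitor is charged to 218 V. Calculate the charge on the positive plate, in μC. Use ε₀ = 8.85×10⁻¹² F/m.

Q ≈ 186 μC

Stacked slabs ⇒ two capacitors in series, each with the full plate area.
C₁ = κ₁ε₀A/d₁ = 3.34 × 8.85×10⁻¹² × 0.217 / 6.49×10⁻⁶ = 9.88×10⁻⁷ F.
C₂ = κ₂ε₀A/d₂ = 18.1 × 8.85×10⁻¹² × 0.217 / 5.51×10⁻⁶ = 6.31×10⁻⁶ F.
C = (1/C₁ + 1/C₂)⁻¹ = 8.54×10⁻⁷ F.
Q = CV = 8.54×10⁻⁷ × 218 = 1.86×10⁻⁴ C.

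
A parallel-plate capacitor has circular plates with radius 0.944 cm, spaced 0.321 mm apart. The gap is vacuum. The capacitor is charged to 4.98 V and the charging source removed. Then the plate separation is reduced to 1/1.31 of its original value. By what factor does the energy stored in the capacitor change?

0.763

Isolated ⇒ Q is held fixed.
C₂ = 1.31 C₁ and U = Q²/(2C), so U₂/U₁ = C₁/C₂ = 0.763.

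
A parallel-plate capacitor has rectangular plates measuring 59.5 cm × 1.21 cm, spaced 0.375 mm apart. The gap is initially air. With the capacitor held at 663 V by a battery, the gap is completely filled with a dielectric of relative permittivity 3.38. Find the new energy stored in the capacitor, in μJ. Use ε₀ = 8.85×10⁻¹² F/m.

126 μJ

A = 59.5 × 1.21 cm² = 7.20×10⁻³ m².
Initially C₁ = ε₀A/d = 8.85×10⁻¹² × 7.20×10⁻³ / 3.75×10⁻⁴ = 1.70×10⁻¹⁰ F.
U₁ = 3.73×10⁻⁵ J.
Battery connected ⇒ V is held fixed. C₂ = 3.38 C₁ and U = ½CV², so U₂/U₁ = C₂/C₁ = 3.38.
U₂ = 3.38 × 3.73×10⁻⁵ = 1.26×10⁻⁴ J.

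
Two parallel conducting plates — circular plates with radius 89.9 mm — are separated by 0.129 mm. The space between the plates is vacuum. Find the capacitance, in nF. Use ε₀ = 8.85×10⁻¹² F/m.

1.74 nF

A = π(89.9 mm)² = 2.54×10⁻² m².
C = ε₀A/d = 8.85×10⁻¹² × 2.54×10⁻² / 1.29×10⁻⁴ = 1.74×10⁻⁹ F.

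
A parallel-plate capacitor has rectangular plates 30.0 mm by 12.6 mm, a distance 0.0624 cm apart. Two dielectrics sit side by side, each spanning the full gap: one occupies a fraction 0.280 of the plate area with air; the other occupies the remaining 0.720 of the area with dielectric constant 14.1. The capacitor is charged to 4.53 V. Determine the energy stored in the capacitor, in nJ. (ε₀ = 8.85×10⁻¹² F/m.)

A = 30.0 × 12.6 mm² = 3.78×10⁻⁴ m².
Side-by-side slabs ⇒ two capacitors in parallel, each spanning the full gap.
C₁ = κ₁ε₀A₁/d = 1.00 × 8.85×10⁻¹² × 1.06×10⁻⁴ / 6.24×10⁻⁴ = 1.50×10⁻¹² F.
C₂ = κ₂ε₀A₂/d = 14.1 × 8.85×10⁻¹² × 2.72×10⁻⁴ / 6.24×10⁻⁴ = 5.44×10⁻¹¹ F.
C = C₁ + C₂ = 5.59×10⁻¹¹ F.
U = ½CV² = ½ × 5.59×10⁻¹¹ × (4.53)² = 5.74×10⁻¹⁰ J.

U ≈ 0.574 nJ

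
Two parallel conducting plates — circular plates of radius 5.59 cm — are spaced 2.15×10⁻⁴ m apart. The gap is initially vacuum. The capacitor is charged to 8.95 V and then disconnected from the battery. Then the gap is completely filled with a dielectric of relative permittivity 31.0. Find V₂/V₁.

Isolated ⇒ Q is held fixed.
C₂ = 31.0 C₁ and V = Q/C, so V₂/V₁ = C₁/C₂ = 0.0323.

0.0323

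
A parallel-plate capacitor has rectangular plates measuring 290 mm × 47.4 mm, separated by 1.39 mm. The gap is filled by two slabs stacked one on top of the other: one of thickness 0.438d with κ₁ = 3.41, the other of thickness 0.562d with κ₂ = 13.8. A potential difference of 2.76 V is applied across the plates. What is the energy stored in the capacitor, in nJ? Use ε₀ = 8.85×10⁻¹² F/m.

A = 290 × 47.4 mm² = 1.37×10⁻² m².
Stacked slabs ⇒ two capacitors in series, each with the full plate area.
C₁ = κ₁ε₀A/d₁ = 3.41 × 8.85×10⁻¹² × 1.37×10⁻² / 6.09×10⁻⁴ = 6.81×10⁻¹⁰ F.
C₂ = κ₂ε₀A/d₂ = 13.8 × 8.85×10⁻¹² × 1.37×10⁻² / 7.81×10⁻⁴ = 2.15×10⁻⁹ F.
C = (1/C₁ + 1/C₂)⁻¹ = 5.17×10⁻¹⁰ F.
U = ½CV² = ½ × 5.17×10⁻¹⁰ × (2.76)² = 1.97×10⁻⁹ J.

U ≈ 1.97 nJ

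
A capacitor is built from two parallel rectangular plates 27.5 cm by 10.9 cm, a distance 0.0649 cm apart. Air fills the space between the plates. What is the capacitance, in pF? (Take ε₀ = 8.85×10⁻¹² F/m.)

C ≈ 409 pF

A = 27.5 × 10.9 cm² = 3.00×10⁻² m².
C = ε₀A/d = 8.85×10⁻¹² × 3.00×10⁻² / 6.49×10⁻⁴ = 4.09×10⁻¹⁰ F.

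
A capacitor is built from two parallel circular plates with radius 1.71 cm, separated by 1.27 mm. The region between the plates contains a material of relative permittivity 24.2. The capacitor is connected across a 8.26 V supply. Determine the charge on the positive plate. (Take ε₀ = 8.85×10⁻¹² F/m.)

Q ≈ 1.28 nC

A = π(1.71 cm)² = 9.19×10⁻⁴ m².
C = κε₀A/d = 24.2 × 8.85×10⁻¹² × 9.19×10⁻⁴ / 1.27×10⁻³ = 1.55×10⁻¹⁰ F.
Q = CV = 1.55×10⁻¹⁰ × 8.26 = 1.28×10⁻⁹ C.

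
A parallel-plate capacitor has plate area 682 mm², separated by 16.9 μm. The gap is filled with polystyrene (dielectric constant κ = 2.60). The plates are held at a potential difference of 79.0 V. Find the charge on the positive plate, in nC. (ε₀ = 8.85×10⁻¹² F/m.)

A = 682 mm² = 6.82×10⁻⁴ m².
C = κε₀A/d = 2.60 × 8.85×10⁻¹² × 6.82×10⁻⁴ / 1.69×10⁻⁵ = 9.29×10⁻¹⁰ F.
Q = CV = 9.29×10⁻¹⁰ × 79.0 = 7.34×10⁻⁸ C.

Q ≈ 73.4 nC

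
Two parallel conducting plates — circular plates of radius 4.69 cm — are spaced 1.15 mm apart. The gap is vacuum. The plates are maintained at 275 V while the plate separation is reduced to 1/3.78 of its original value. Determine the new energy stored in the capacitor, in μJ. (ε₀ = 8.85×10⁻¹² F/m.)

A = π(4.69 cm)² = 6.91×10⁻³ m².
Initially C₁ = ε₀A/d = 8.85×10⁻¹² × 6.91×10⁻³ / 1.15×10⁻³ = 5.32×10⁻¹¹ F.
U₁ = 2.01×10⁻⁶ J.
Battery connected ⇒ V is held fixed. C₂ = 3.78 C₁ and U = ½CV², so U₂/U₁ = C₂/C₁ = 3.78.
U₂ = 3.78 × 2.01×10⁻⁶ = 7.60×10⁻⁶ J.

7.60 μJ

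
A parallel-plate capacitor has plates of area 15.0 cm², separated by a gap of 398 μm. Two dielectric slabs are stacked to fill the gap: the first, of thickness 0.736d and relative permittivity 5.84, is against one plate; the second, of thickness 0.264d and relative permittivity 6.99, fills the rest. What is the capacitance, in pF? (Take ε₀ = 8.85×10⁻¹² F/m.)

A = 15.0 cm² = 1.50×10⁻³ m².
Stacked slabs ⇒ two capacitors in series, each with the full plate area.
C₁ = κ₁ε₀A/d₁ = 5.84 × 8.85×10⁻¹² × 1.50×10⁻³ / 2.93×10⁻⁴ = 2.65×10⁻¹⁰ F.
C₂ = κ₂ε₀A/d₂ = 6.99 × 8.85×10⁻¹² × 1.50×10⁻³ / 1.05×10⁻⁴ = 8.83×10⁻¹⁰ F.
C = (1/C₁ + 1/C₂)⁻¹ = 2.04×10⁻¹⁰ F.

204 pF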